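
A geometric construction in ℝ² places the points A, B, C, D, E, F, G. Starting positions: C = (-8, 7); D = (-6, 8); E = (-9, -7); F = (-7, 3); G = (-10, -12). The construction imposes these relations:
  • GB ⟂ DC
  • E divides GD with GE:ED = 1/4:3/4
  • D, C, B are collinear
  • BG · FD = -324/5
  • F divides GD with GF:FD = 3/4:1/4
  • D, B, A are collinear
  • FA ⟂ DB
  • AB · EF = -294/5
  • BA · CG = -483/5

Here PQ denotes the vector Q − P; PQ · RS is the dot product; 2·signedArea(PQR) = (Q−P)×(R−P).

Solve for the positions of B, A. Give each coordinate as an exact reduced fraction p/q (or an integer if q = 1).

A = (-44/5, 33/5)
B = (-86/5, 12/5)

1. B_x = -86/5  [D, C, B are collinear ∩ GB ⟂ DC]
2. B_y = 12/5  [D, C, B are collinear ∩ GB ⟂ DC]
   → B = (-86/5, 12/5)
3. A_x = -44/5  [D, B, A are collinear ∩ FA ⟂ DB]
4. A_y = 33/5  [D, B, A are collinear ∩ FA ⟂ DB]
   → A = (-44/5, 33/5)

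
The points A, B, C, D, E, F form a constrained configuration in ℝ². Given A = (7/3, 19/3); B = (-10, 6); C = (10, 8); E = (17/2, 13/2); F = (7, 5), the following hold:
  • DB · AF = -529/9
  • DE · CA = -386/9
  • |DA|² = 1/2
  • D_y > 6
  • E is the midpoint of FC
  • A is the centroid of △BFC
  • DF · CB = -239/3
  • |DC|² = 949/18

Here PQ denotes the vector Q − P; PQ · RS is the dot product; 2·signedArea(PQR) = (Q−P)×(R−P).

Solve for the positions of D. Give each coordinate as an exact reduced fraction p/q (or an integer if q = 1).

1. D_x = 17/6  [DE · CA = -386/9 ∩ DF · CB = -239/3]
2. D_y = 41/6  [DE · CA = -386/9 ∩ DF · CB = -239/3]
   → D = (17/6, 41/6)

D = (17/6, 41/6)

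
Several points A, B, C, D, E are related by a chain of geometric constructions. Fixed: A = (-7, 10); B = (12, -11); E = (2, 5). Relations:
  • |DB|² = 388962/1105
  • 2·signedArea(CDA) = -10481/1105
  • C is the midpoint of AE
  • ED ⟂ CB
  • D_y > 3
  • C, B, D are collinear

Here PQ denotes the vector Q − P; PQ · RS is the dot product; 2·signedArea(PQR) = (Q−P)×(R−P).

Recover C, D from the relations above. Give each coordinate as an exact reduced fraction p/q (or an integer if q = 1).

C = (-5/2, 15/2)
D = (471/1105, 4162/1105)

1. C_x = -5/2  [C is the midpoint of AE]
2. C_y = 15/2  [C is the midpoint of AE]
   → C = (-5/2, 15/2)
3. D_x = 471/1105  [C, B, D are collinear ∩ ED ⟂ CB]
4. D_y = 4162/1105  [C, B, D are collinear ∩ ED ⟂ CB]
   → D = (471/1105, 4162/1105)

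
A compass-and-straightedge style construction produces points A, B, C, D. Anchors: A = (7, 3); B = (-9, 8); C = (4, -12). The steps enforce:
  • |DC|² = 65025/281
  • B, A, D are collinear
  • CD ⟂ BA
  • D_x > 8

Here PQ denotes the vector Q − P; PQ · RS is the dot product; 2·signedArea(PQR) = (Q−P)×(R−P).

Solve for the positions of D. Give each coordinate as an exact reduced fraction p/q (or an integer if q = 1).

1. D_x = 2399/281  [B, A, D are collinear ∩ CD ⟂ BA]
2. D_y = 708/281  [B, A, D are collinear ∩ CD ⟂ BA]
   → D = (2399/281, 708/281)

D = (2399/281, 708/281)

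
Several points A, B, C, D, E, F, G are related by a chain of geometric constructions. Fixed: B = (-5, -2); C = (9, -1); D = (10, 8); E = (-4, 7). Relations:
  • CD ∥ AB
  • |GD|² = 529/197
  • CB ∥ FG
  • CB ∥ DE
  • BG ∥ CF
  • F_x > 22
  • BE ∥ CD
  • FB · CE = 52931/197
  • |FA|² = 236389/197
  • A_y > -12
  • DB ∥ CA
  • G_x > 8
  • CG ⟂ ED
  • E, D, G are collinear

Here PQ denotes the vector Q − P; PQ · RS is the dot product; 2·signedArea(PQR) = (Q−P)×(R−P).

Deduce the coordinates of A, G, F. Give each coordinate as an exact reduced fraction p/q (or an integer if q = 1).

A = (-6, -11)
F = (4406/197, 1750/197)
G = (1648/197, 1553/197)

1. A_x = -6  [CD ∥ AB ∩ DB ∥ CA]
2. A_y = -11  [CD ∥ AB ∩ DB ∥ CA]
   → A = (-6, -11)
3. G_x = 1648/197  [E, D, G are collinear ∩ CG ⟂ ED]
4. G_y = 1553/197  [E, D, G are collinear ∩ CG ⟂ ED]
   → G = (1648/197, 1553/197)
5. F_x = 4406/197  [CB ∥ FG ∩ BG ∥ CF]
6. F_y = 1750/197  [CB ∥ FG ∩ BG ∥ CF]
   → F = (4406/197, 1750/197)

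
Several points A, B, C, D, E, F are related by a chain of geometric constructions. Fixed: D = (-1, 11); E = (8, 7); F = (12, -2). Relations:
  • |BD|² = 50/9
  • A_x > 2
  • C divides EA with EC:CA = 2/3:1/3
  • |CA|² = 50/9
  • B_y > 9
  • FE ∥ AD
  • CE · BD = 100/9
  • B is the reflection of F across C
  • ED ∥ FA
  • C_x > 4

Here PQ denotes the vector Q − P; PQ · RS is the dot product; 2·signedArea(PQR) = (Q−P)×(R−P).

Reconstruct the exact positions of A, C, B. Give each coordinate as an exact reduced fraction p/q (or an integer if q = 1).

A = (3, 2)
B = (-8/3, 28/3)
C = (14/3, 11/3)

1. A_x = 3  [FE ∥ AD ∩ ED ∥ FA]
2. A_y = 2  [FE ∥ AD ∩ ED ∥ FA]
   → A = (3, 2)
3. C_x = 14/3  [C divides EA with EC:CA = 2/3:1/3]
4. C_y = 11/3  [C divides EA with EC:CA = 2/3:1/3]
   → C = (14/3, 11/3)
5. B_x = -8/3  [B is the reflection of F across C]
6. B_y = 28/3  [B is the reflection of F across C]
   → B = (-8/3, 28/3)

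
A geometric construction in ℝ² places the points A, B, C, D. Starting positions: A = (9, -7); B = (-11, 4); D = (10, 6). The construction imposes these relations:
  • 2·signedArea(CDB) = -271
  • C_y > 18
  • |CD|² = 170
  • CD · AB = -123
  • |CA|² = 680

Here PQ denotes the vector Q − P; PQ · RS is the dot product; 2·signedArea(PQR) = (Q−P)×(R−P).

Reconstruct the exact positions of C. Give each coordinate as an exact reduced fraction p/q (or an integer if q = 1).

1. C_x = 11  [2·signedArea(CDB) = -271 ∩ CD · AB = -123]
2. C_y = 19  [2·signedArea(CDB) = -271 ∩ CD · AB = -123]
   → C = (11, 19)

C = (11, 19)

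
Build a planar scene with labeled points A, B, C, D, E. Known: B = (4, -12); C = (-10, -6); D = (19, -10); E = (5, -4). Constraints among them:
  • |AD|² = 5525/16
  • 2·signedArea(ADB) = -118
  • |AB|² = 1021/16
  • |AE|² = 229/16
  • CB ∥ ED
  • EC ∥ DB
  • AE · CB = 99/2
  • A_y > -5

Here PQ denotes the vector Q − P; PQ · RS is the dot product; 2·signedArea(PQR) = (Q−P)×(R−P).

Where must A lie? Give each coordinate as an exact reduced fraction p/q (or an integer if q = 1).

A = (5/4, -9/2)

1. A_x = 5/4  [2·signedArea(ADB) = -118 ∩ AE · CB = 99/2]
2. A_y = -9/2  [2·signedArea(ADB) = -118 ∩ AE · CB = 99/2]
   → A = (5/4, -9/2)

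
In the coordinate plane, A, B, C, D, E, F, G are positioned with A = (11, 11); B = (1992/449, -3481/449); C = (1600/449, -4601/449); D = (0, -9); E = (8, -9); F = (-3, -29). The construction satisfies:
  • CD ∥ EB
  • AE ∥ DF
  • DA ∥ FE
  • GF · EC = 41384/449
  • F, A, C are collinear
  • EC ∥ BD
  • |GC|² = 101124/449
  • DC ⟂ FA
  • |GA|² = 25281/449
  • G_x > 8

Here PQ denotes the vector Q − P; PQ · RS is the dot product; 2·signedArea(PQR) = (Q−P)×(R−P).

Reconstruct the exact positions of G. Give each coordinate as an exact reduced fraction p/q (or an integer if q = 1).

1. G_x = 3826/449  [line 1992/449·x + 560/449·y + -19168/449 = 0 ∩ |GA|² = 25281/449]
2. G_y = 1759/449  [line 1992/449·x + 560/449·y + -19168/449 = 0 ∩ |GA|² = 25281/449]
   → G = (3826/449, 1759/449)

G = (3826/449, 1759/449)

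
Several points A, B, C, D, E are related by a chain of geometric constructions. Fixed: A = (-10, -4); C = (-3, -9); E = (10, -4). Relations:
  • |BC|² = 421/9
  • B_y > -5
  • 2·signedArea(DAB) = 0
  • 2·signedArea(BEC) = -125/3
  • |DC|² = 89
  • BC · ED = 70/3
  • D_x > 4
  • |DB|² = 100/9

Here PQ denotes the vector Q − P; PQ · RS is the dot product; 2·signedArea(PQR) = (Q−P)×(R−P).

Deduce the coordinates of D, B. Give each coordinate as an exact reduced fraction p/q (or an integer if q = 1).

B = (5/3, -4)
D = (5, -4)

1. B_x = 5/3  [line 5·x + -13·y + -181/3 = 0 ∩ |BC|² = 421/9]
2. B_y = -4  [line 5·x + -13·y + -181/3 = 0 ∩ |BC|² = 421/9]
   → B = (5/3, -4)
3. D_x = 5  [2·signedArea(DAB) = 0 ∩ BC · ED = 70/3]
4. D_y = -4  [2·signedArea(DAB) = 0 ∩ BC · ED = 70/3]
   → D = (5, -4)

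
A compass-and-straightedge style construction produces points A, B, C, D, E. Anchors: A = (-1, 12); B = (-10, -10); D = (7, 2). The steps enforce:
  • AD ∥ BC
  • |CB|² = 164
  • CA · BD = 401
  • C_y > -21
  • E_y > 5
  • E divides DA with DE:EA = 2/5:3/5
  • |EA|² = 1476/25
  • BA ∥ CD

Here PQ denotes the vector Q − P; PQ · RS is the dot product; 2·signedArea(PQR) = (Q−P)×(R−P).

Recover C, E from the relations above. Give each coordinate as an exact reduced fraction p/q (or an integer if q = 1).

1. C_x = -2  [BA ∥ CD ∩ AD ∥ BC]
2. C_y = -20  [BA ∥ CD ∩ AD ∥ BC]
   → C = (-2, -20)
3. E_x = 19/5  [E divides DA with DE:EA = 2/5:3/5]
4. E_y = 6  [E divides DA with DE:EA = 2/5:3/5]
   → E = (19/5, 6)

C = (-2, -20)
E = (19/5, 6)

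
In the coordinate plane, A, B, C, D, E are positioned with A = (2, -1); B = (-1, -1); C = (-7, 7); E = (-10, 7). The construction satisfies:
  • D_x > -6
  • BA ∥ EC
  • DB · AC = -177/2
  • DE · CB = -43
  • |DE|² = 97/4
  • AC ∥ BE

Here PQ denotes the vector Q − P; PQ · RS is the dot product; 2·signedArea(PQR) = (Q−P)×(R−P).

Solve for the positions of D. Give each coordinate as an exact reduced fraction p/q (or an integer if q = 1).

D = (-11/2, 5)

1. D_x = -11/2  [DB · AC = -177/2 ∩ DE · CB = -43]
2. D_y = 5  [DB · AC = -177/2 ∩ DE · CB = -43]
   → D = (-11/2, 5)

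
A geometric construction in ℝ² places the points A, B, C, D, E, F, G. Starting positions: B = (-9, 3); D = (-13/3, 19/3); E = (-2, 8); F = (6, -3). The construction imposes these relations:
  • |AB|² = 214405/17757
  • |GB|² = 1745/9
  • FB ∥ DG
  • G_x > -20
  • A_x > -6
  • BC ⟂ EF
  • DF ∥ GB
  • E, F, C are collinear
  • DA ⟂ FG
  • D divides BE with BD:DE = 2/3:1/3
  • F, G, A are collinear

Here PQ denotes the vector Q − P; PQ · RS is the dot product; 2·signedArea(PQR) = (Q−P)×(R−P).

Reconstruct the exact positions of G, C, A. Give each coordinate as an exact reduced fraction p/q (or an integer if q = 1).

1. G_x = -58/3  [DF ∥ GB ∩ FB ∥ DG]
2. G_y = 37/3  [DF ∥ GB ∩ FB ∥ DG]
   → G = (-58/3, 37/3)
3. C_x = -378/185  [E, F, C are collinear ∩ BC ⟂ EF]
4. C_y = 1491/185  [E, F, C are collinear ∩ BC ⟂ EF]
   → C = (-378/185, 1491/185)
5. A_x = -33722/5919  [F, G, A are collinear ∩ DA ⟂ FG]
6. A_y = 24149/5919  [F, G, A are collinear ∩ DA ⟂ FG]
   → A = (-33722/5919, 24149/5919)

A = (-33722/5919, 24149/5919)
C = (-378/185, 1491/185)
G = (-58/3, 37/3)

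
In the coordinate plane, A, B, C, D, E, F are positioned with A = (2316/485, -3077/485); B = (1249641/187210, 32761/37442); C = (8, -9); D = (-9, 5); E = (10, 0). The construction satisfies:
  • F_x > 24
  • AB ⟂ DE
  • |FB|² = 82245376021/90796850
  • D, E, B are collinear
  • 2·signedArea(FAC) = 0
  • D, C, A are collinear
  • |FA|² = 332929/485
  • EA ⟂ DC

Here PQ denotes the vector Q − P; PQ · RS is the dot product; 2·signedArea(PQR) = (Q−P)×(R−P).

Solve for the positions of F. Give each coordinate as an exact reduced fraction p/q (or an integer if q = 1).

F = (25, -23)

1. F_x = 25  [line 1288/485·x + 1564/485·y + 3772/485 = 0 ∩ |FA|² = 332929/485]
2. F_y = -23  [line 1288/485·x + 1564/485·y + 3772/485 = 0 ∩ |FA|² = 332929/485]
   → F = (25, -23)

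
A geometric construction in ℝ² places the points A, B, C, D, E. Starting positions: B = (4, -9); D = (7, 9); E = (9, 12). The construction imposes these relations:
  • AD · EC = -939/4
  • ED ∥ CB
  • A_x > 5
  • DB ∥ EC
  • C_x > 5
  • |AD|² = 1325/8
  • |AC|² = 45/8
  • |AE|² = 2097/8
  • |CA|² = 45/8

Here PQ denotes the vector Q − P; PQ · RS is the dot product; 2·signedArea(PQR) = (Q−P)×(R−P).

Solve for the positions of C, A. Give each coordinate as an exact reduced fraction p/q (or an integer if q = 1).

A = (21/4, -15/4)
C = (6, -6)

1. C_x = 6  [ED ∥ CB ∩ DB ∥ EC]
2. C_y = -6  [ED ∥ CB ∩ DB ∥ EC]
   → C = (6, -6)
3. A_x = 21/4  [line 3·x + 18·y + 207/4 = 0 ∩ |AD|² = 1325/8]
4. A_y = -15/4  [line 3·x + 18·y + 207/4 = 0 ∩ |AD|² = 1325/8]
   → A = (21/4, -15/4)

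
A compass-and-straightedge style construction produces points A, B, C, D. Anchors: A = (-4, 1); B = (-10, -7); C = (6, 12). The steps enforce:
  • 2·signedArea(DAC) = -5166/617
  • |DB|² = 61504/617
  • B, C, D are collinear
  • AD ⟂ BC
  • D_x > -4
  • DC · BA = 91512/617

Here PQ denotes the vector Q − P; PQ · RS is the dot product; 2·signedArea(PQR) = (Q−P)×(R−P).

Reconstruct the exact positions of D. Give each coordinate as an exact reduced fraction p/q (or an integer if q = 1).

D = (-2202/617, 393/617)

1. D_x = -2202/617  [B, C, D are collinear ∩ AD ⟂ BC]
2. D_y = 393/617  [B, C, D are collinear ∩ AD ⟂ BC]
   → D = (-2202/617, 393/617)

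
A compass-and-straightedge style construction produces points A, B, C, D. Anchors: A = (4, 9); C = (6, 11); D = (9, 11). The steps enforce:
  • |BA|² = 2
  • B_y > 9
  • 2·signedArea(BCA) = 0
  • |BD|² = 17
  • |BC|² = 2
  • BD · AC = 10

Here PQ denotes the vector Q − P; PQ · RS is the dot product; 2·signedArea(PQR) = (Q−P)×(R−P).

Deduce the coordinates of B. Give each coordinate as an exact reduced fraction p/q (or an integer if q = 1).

B = (5, 10)

1. B_x = 5  [2·signedArea(BCA) = 0 ∩ BD · AC = 10]
2. B_y = 10  [2·signedArea(BCA) = 0 ∩ BD · AC = 10]
   → B = (5, 10)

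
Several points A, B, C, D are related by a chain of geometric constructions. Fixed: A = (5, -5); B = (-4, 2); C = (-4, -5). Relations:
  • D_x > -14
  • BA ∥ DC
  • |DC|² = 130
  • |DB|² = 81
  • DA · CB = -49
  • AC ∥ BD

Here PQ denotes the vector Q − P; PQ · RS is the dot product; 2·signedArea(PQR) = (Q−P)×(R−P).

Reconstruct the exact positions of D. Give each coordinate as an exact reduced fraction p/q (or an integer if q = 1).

1. D_x = -13  [BA ∥ DC ∩ AC ∥ BD]
2. D_y = 2  [BA ∥ DC ∩ AC ∥ BD]
   → D = (-13, 2)

D = (-13, 2)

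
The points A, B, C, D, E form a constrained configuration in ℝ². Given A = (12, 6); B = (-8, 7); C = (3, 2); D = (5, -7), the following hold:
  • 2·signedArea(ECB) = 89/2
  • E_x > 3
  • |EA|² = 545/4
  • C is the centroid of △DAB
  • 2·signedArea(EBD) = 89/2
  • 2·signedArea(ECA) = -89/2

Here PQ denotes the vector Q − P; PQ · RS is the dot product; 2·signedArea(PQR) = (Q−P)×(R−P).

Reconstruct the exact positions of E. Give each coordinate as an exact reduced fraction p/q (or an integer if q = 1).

1. E_x = 4  [2·signedArea(EBD) = 89/2 ∩ 2·signedArea(ECA) = -89/2]
2. E_y = -5/2  [2·signedArea(EBD) = 89/2 ∩ 2·signedArea(ECA) = -89/2]
   → E = (4, -5/2)

E = (4, -5/2)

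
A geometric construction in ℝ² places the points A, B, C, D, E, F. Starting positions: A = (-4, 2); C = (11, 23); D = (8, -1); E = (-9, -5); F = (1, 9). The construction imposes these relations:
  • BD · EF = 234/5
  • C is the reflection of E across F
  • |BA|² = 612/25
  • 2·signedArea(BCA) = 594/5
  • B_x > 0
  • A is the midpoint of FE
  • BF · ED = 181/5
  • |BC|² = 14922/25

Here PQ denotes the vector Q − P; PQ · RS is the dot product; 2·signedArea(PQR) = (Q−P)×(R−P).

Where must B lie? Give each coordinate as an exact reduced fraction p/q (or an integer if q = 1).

1. B_x = 4/5  [2·signedArea(BCA) = 594/5 ∩ BD · EF = 234/5]
2. B_y = 4/5  [2·signedArea(BCA) = 594/5 ∩ BD · EF = 234/5]
   → B = (4/5, 4/5)

B = (4/5, 4/5)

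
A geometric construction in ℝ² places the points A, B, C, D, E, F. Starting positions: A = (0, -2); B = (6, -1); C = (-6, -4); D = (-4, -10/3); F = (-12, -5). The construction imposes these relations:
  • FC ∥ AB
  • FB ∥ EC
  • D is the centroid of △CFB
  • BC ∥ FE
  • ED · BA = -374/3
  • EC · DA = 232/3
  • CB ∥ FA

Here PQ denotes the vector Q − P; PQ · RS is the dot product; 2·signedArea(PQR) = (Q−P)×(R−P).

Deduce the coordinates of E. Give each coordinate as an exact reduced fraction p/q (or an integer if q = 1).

1. E_x = -24  [FB ∥ EC ∩ BC ∥ FE]
2. E_y = -8  [FB ∥ EC ∩ BC ∥ FE]
   → E = (-24, -8)

E = (-24, -8)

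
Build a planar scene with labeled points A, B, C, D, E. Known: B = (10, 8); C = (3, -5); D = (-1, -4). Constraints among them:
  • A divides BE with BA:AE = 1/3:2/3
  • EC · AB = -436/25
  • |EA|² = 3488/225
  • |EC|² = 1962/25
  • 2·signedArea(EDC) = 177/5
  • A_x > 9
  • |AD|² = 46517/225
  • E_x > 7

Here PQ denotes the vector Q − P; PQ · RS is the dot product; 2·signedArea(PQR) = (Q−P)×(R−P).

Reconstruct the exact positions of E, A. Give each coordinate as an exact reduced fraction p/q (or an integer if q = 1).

A = (136/15, 94/15)
E = (36/5, 14/5)

1. E_x = 36/5  [line 1·x + 4·y + -92/5 = 0 ∩ |EC|² = 1962/25]
2. E_y = 14/5  [line 1·x + 4·y + -92/5 = 0 ∩ |EC|² = 1962/25]
   → E = (36/5, 14/5)
3. A_x = 136/15  [A divides BE with BA:AE = 1/3:2/3]
4. A_y = 94/15  [A divides BE with BA:AE = 1/3:2/3]
   → A = (136/15, 94/15)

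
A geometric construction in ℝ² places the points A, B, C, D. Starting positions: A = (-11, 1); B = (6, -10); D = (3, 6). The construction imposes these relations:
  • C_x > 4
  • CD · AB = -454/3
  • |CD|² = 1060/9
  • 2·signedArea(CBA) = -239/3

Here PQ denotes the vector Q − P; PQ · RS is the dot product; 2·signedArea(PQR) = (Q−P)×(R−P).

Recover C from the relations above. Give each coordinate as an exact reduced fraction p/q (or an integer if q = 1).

C = (5, -14/3)

1. C_x = 5  [CD · AB = -454/3 ∩ 2·signedArea(CBA) = -239/3]
2. C_y = -14/3  [CD · AB = -454/3 ∩ 2·signedArea(CBA) = -239/3]
   → C = (5, -14/3)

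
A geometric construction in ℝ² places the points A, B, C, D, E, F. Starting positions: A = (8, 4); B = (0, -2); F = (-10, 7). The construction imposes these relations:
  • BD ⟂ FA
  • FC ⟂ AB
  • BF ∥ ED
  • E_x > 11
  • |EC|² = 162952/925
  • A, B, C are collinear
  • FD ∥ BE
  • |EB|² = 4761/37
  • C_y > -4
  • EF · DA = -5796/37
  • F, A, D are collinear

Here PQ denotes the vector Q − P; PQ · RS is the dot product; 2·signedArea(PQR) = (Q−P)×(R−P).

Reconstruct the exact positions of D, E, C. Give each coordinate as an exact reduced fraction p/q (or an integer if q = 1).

C = (-52/25, -89/25)
D = (44/37, 190/37)
E = (414/37, -143/37)

1. D_x = 44/37  [F, A, D are collinear ∩ BD ⟂ FA]
2. D_y = 190/37  [F, A, D are collinear ∩ BD ⟂ FA]
   → D = (44/37, 190/37)
3. E_x = 414/37  [BF ∥ ED ∩ FD ∥ BE]
4. E_y = -143/37  [BF ∥ ED ∩ FD ∥ BE]
   → E = (414/37, -143/37)
5. C_x = -52/25  [A, B, C are collinear ∩ FC ⟂ AB]
6. C_y = -89/25  [A, B, C are collinear ∩ FC ⟂ AB]
   → C = (-52/25, -89/25)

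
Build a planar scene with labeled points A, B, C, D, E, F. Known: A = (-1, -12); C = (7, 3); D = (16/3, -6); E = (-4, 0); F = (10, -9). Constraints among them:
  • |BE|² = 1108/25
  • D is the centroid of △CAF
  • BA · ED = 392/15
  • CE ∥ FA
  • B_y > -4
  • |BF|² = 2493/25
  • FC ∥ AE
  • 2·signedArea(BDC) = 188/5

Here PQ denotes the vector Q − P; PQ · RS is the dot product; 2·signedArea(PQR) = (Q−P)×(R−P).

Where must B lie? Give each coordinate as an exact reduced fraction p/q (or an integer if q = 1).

1. B_x = 8/5  [BA · ED = 392/15 ∩ 2·signedArea(BDC) = 188/5]
2. B_y = -18/5  [BA · ED = 392/15 ∩ 2·signedArea(BDC) = 188/5]
   → B = (8/5, -18/5)

B = (8/5, -18/5)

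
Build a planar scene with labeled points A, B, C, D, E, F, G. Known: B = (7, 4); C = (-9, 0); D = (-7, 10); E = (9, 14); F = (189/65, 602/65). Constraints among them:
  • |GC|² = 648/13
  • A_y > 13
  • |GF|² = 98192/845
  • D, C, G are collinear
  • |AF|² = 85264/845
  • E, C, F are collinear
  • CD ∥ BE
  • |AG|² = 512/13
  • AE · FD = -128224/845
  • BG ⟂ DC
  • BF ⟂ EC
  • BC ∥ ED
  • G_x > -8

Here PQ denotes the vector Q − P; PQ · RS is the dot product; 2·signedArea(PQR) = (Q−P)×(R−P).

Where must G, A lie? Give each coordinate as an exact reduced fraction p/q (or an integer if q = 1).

1. G_x = -99/13  [D, C, G are collinear ∩ BG ⟂ DC]
2. G_y = 90/13  [D, C, G are collinear ∩ BG ⟂ DC]
   → G = (-99/13, 90/13)
3. A_x = -83/13  [line 644/65·x + -48/65·y + 61612/845 = 0 ∩ |AG|² = 512/13]
4. A_y = 170/13  [line 644/65·x + -48/65·y + 61612/845 = 0 ∩ |AG|² = 512/13]
   → A = (-83/13, 170/13)

A = (-83/13, 170/13)
G = (-99/13, 90/13)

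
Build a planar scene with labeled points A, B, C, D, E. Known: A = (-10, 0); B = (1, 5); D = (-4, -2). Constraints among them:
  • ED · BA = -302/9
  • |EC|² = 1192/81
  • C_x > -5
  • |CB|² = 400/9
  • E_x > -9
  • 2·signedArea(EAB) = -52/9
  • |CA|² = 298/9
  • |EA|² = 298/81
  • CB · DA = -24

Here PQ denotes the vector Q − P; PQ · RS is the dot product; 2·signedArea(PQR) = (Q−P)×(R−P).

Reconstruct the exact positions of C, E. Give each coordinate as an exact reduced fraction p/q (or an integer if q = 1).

C = (-13/3, 1)
E = (-73/9, 1/3)

1. C_x = -13/3  [line 6·x + -2·y + 28 = 0 ∩ |CA|² = 298/9]
2. C_y = 1  [line 6·x + -2·y + 28 = 0 ∩ |CA|² = 298/9]
   → C = (-13/3, 1)
3. E_x = -73/9  [2·signedArea(EAB) = -52/9 ∩ ED · BA = -302/9]
4. E_y = 1/3  [2·signedArea(EAB) = -52/9 ∩ ED · BA = -302/9]
   → E = (-73/9, 1/3)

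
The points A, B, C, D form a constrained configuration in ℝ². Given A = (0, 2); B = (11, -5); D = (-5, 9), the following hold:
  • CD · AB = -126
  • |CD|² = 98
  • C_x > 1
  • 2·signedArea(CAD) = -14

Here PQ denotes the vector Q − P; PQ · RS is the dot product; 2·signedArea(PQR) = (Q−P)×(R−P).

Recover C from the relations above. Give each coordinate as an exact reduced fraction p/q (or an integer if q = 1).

1. C_x = 2  [2·signedArea(CAD) = -14 ∩ CD · AB = -126]
2. C_y = 2  [2·signedArea(CAD) = -14 ∩ CD · AB = -126]
   → C = (2, 2)

C = (2, 2)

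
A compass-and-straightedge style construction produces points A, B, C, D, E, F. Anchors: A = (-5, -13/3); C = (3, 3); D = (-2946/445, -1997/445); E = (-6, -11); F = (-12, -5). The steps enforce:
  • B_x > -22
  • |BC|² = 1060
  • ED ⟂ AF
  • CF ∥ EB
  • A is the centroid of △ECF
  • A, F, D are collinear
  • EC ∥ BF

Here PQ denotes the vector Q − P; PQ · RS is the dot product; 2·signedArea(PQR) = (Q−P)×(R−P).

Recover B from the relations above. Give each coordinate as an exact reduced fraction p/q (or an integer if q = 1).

B = (-21, -19)

1. B_x = -21  [EC ∥ BF ∩ CF ∥ EB]
2. B_y = -19  [EC ∥ BF ∩ CF ∥ EB]
   → B = (-21, -19)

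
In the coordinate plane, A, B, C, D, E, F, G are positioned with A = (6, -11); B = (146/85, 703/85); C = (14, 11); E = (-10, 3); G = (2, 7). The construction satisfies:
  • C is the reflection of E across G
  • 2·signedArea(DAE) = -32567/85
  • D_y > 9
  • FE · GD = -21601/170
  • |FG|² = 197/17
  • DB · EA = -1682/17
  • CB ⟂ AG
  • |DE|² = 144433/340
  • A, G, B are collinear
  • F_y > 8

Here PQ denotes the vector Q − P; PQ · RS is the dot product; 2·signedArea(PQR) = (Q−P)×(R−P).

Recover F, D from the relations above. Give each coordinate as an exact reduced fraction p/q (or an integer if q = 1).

D = (1597/170, 848/85)
F = (407/85, 761/85)

1. D_x = 1597/170  [DB · EA = -1682/17 ∩ 2·signedArea(DAE) = -32567/85]
2. D_y = 848/85  [DB · EA = -1682/17 ∩ 2·signedArea(DAE) = -32567/85]
   → D = (1597/170, 848/85)
3. F_x = 407/85  [line -1257/170·x + -253/85·y + 10549/170 = 0 ∩ |FG|² = 197/17]
4. F_y = 761/85  [line -1257/170·x + -253/85·y + 10549/170 = 0 ∩ |FG|² = 197/17]
   → F = (407/85, 761/85)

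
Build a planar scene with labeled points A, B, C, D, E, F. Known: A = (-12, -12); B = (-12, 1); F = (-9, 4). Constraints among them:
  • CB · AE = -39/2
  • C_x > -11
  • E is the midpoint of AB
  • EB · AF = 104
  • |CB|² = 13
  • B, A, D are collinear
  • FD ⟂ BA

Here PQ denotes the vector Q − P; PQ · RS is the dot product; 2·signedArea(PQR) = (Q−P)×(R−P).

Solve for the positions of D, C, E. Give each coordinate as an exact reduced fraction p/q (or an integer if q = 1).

C = (-10, 4)
D = (-12, 4)
E = (-12, -11/2)

1. D_x = -12  [B, A, D are collinear ∩ FD ⟂ BA]
2. D_y = 4  [B, A, D are collinear ∩ FD ⟂ BA]
   → D = (-12, 4)
3. E_x = -12  [E is the midpoint of AB]
4. E_y = -11/2  [E is the midpoint of AB]
   → E = (-12, -11/2)
5. C_y = 4  [CB · AE = -39/2]
6. C_x = -10  [|CB|² = 13]
   → C = (-10, 4)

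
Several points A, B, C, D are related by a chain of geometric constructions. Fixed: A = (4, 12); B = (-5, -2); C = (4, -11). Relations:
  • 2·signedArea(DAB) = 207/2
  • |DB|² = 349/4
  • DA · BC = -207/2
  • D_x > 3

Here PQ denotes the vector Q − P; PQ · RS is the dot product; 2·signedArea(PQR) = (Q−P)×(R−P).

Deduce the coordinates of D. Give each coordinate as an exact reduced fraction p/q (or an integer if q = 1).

1. D_x = 4  [2·signedArea(DAB) = 207/2 ∩ DA · BC = -207/2]
2. D_y = 1/2  [2·signedArea(DAB) = 207/2 ∩ DA · BC = -207/2]
   → D = (4, 1/2)

D = (4, 1/2)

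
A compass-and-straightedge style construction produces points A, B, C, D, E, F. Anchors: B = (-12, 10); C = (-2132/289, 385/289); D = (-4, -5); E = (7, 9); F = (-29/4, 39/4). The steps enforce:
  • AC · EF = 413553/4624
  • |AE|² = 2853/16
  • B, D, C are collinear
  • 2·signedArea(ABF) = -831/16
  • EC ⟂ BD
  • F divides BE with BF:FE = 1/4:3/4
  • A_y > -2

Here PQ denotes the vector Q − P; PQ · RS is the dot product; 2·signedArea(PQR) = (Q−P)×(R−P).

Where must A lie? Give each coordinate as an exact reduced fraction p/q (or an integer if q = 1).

A = (-5/4, -3/2)

1. A_x = -5/4  [AC · EF = 413553/4624 ∩ 2·signedArea(ABF) = -831/16]
2. A_y = -3/2  [AC · EF = 413553/4624 ∩ 2·signedArea(ABF) = -831/16]
   → A = (-5/4, -3/2)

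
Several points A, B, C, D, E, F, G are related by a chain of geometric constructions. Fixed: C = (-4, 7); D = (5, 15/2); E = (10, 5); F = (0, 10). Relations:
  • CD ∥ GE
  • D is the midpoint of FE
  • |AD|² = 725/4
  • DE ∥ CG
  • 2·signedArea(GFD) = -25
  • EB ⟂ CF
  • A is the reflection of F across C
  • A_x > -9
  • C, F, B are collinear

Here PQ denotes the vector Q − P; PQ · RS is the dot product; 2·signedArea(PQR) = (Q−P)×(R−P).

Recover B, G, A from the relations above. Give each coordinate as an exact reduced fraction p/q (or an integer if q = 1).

A = (-8, 4)
B = (4, 13)
G = (1, 9/2)

1. B_x = 4  [C, F, B are collinear ∩ EB ⟂ CF]
2. B_y = 13  [C, F, B are collinear ∩ EB ⟂ CF]
   → B = (4, 13)
3. G_x = 1  [CD ∥ GE ∩ DE ∥ CG]
4. G_y = 9/2  [CD ∥ GE ∩ DE ∥ CG]
   → G = (1, 9/2)
5. A_x = -8  [A is the reflection of F across C]
6. A_y = 4  [A is the reflection of F across C]
   → A = (-8, 4)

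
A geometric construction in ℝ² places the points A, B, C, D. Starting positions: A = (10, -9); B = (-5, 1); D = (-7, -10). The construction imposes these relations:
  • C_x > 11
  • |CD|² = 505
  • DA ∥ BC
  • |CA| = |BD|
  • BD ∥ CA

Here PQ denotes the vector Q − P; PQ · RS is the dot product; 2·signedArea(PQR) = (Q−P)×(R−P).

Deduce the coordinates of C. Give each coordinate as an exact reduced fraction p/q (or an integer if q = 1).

1. C_x = 12  [BD ∥ CA ∩ DA ∥ BC]
2. C_y = 2  [BD ∥ CA ∩ DA ∥ BC]
   → C = (12, 2)

C = (12, 2)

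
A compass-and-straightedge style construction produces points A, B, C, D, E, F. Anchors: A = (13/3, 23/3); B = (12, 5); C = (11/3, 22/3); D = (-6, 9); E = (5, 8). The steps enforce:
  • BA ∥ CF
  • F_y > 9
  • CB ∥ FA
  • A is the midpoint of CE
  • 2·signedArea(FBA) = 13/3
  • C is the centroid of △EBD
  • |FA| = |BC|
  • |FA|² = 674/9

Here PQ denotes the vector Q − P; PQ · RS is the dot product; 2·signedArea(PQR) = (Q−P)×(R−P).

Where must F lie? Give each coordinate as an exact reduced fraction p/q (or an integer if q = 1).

1. F_x = -4  [CB ∥ FA ∩ BA ∥ CF]
2. F_y = 10  [CB ∥ FA ∩ BA ∥ CF]
   → F = (-4, 10)

F = (-4, 10)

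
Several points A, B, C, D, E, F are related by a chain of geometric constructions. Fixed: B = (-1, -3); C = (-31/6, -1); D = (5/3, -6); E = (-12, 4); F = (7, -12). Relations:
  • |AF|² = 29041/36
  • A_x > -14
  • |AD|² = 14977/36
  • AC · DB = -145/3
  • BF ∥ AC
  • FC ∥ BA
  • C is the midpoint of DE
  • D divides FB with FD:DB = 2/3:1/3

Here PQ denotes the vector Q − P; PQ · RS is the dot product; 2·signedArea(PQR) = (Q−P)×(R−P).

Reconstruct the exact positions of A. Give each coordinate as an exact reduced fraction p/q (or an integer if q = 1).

1. A_x = -79/6  [BF ∥ AC ∩ FC ∥ BA]
2. A_y = 8  [BF ∥ AC ∩ FC ∥ BA]
   → A = (-79/6, 8)

A = (-79/6, 8)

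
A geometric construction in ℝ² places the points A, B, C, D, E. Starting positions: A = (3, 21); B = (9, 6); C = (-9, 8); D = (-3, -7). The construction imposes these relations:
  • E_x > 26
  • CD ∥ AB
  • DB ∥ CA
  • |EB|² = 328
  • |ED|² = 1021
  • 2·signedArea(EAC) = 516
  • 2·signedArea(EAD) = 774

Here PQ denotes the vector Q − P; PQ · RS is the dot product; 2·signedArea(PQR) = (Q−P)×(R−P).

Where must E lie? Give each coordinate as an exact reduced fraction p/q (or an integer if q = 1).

1. E_x = 27  [2·signedArea(EAD) = 774 ∩ 2·signedArea(EAC) = 516]
2. E_y = 4  [2·signedArea(EAD) = 774 ∩ 2·signedArea(EAC) = 516]
   → E = (27, 4)

E = (27, 4)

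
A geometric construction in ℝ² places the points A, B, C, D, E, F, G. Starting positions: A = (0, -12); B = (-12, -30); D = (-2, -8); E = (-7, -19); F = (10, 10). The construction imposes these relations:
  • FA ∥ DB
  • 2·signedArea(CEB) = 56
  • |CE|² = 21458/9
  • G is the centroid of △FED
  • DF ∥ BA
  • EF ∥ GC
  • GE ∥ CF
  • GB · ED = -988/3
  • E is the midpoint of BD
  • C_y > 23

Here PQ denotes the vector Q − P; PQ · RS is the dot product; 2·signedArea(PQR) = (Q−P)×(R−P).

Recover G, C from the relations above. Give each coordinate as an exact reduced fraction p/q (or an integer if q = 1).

C = (52/3, 70/3)
G = (1/3, -17/3)

1. G_x = 1/3  [G is the centroid of △FED]
2. G_y = -17/3  [G is the centroid of △FED]
   → G = (1/3, -17/3)
3. C_x = 52/3  [GE ∥ CF ∩ EF ∥ GC]
4. C_y = 70/3  [GE ∥ CF ∩ EF ∥ GC]
   → C = (52/3, 70/3)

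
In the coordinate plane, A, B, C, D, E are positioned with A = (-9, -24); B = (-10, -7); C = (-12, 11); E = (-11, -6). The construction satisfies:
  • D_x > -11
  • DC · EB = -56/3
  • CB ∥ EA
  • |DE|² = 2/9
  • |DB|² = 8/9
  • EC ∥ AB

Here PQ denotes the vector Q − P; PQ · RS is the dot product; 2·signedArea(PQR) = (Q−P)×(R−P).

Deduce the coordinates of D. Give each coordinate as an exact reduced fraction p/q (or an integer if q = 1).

D = (-32/3, -19/3)

1. D_x = -32/3  [line -1·x + 1·y + -13/3 = 0 ∩ |DB|² = 8/9]
2. D_y = -19/3  [line -1·x + 1·y + -13/3 = 0 ∩ |DB|² = 8/9]
   → D = (-32/3, -19/3)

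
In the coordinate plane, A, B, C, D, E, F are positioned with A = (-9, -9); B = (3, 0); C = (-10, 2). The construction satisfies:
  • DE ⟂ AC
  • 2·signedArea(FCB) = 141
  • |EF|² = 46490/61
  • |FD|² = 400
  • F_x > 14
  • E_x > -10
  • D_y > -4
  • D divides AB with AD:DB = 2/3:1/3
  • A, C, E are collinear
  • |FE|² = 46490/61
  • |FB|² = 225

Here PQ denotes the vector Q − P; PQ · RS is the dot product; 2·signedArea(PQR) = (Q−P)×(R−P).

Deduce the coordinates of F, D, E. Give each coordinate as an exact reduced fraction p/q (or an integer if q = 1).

1. F_x = 15  [line 2·x + 13·y + -147 = 0 ∩ |FB|² = 225]
2. F_y = 9  [line 2·x + 13·y + -147 = 0 ∩ |FB|² = 225]
   → F = (15, 9)
3. D_x = -1  [D divides AB with AD:DB = 2/3:1/3]
4. D_y = -3  [D divides AB with AD:DB = 2/3:1/3]
   → D = (-1, -3)
5. E_x = -578/61  [A, C, E are collinear ∩ DE ⟂ AC]
6. E_y = -230/61  [A, C, E are collinear ∩ DE ⟂ AC]
   → E = (-578/61, -230/61)

D = (-1, -3)
E = (-578/61, -230/61)
F = (15, 9)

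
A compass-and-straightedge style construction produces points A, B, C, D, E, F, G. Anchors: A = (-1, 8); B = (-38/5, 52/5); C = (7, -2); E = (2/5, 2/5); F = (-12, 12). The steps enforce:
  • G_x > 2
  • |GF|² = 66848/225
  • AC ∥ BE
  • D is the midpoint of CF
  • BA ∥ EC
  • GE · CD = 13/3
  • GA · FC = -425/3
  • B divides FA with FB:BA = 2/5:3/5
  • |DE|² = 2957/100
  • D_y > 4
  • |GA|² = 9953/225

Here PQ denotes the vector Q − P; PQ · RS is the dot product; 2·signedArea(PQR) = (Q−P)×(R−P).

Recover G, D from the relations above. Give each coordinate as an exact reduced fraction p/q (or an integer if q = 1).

D = (-5/2, 5)
G = (32/15, 32/15)

1. G_x = 32/15  [line -19·x + 14·y + 32/3 = 0 ∩ |GF|² = 66848/225]
2. G_y = 32/15  [line -19·x + 14·y + 32/3 = 0 ∩ |GF|² = 66848/225]
   → G = (32/15, 32/15)
3. D_x = -5/2  [GE · CD = 13/3 ∩ D is the midpoint of CF]
4. D_y = 5  [GE · CD = 13/3 ∩ D is the midpoint of CF]
   → D = (-5/2, 5)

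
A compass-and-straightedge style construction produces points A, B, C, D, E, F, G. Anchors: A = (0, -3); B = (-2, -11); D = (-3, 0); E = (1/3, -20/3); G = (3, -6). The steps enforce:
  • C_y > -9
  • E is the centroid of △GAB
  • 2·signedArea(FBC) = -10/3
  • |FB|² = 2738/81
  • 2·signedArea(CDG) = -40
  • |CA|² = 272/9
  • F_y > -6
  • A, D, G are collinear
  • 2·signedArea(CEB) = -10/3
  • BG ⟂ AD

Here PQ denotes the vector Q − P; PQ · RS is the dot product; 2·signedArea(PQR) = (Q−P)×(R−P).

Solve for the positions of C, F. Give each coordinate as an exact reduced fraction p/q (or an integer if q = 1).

C = (-4/3, -25/3)
F = (5/9, -52/9)

1. C_x = -4/3  [2·signedArea(CEB) = -10/3 ∩ 2·signedArea(CDG) = -40]
2. C_y = -25/3  [2·signedArea(CEB) = -10/3 ∩ 2·signedArea(CDG) = -40]
   → C = (-4/3, -25/3)
3. F_x = 5/9  [line -8/3·x + 2/3·y + 16/3 = 0 ∩ |FB|² = 2738/81]
4. F_y = -52/9  [line -8/3·x + 2/3·y + 16/3 = 0 ∩ |FB|² = 2738/81]
   → F = (5/9, -52/9)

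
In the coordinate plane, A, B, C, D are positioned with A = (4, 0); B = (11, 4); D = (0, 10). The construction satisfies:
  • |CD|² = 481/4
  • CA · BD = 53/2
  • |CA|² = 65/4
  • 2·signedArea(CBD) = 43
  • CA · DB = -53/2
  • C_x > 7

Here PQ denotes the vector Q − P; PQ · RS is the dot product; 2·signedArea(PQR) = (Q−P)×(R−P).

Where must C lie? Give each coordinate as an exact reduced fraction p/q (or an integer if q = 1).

1. C_x = 15/2  [2·signedArea(CBD) = 43 ∩ CA · BD = 53/2]
2. C_y = 2  [2·signedArea(CBD) = 43 ∩ CA · BD = 53/2]
   → C = (15/2, 2)

C = (15/2, 2)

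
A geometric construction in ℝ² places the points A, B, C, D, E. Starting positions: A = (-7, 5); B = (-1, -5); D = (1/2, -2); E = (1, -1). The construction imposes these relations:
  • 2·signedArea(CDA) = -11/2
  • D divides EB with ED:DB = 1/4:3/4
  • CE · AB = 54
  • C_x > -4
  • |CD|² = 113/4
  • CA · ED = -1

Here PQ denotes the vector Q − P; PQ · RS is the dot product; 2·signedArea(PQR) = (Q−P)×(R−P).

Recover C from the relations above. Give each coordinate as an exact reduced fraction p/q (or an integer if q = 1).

1. C_x = -3  [2·signedArea(CDA) = -11/2 ∩ CE · AB = 54]
2. C_y = 2  [2·signedArea(CDA) = -11/2 ∩ CE · AB = 54]
   → C = (-3, 2)

C = (-3, 2)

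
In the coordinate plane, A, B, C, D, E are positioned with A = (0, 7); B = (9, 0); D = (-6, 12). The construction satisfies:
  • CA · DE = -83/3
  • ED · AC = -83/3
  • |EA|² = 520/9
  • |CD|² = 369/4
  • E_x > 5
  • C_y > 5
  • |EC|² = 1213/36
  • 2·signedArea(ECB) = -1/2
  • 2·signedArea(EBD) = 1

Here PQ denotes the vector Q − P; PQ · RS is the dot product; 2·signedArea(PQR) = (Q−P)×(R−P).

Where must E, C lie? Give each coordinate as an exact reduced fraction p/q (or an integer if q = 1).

1. E_x = 6  [line -12·x + -15·y + 107 = 0 ∩ |EA|² = 520/9]
2. E_y = 7/3  [line -12·x + -15·y + 107 = 0 ∩ |EA|² = 520/9]
   → E = (6, 7/3)
3. C_x = 3/2  [ED · AC = -83/3 ∩ 2·signedArea(ECB) = -1/2]
4. C_y = 6  [ED · AC = -83/3 ∩ 2·signedArea(ECB) = -1/2]
   → C = (3/2, 6)

C = (3/2, 6)
E = (6, 7/3)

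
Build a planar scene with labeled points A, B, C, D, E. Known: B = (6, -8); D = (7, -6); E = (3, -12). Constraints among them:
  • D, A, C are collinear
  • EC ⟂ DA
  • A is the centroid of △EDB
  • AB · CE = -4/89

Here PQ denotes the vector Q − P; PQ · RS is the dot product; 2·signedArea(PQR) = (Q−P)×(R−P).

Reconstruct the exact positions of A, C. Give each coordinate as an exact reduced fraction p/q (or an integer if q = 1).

A = (16/3, -26/3)
C = (283/89, -1078/89)

1. A_x = 16/3  [A is the centroid of △EDB]
2. A_y = -26/3  [A is the centroid of △EDB]
   → A = (16/3, -26/3)
3. C_x = 283/89  [D, A, C are collinear ∩ EC ⟂ DA]
4. C_y = -1078/89  [D, A, C are collinear ∩ EC ⟂ DA]
   → C = (283/89, -1078/89)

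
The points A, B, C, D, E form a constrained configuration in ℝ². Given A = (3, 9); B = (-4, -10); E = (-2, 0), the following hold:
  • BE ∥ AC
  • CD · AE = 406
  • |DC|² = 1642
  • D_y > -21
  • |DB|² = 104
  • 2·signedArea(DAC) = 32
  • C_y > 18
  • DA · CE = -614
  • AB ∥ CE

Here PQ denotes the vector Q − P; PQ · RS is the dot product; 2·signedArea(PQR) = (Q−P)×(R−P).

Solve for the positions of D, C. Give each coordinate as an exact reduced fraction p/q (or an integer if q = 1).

C = (5, 19)
D = (-6, -20)

1. C_x = 5  [AB ∥ CE ∩ BE ∥ AC]
2. C_y = 19  [AB ∥ CE ∩ BE ∥ AC]
   → C = (5, 19)
3. D_x = -6  [DA · CE = -614 ∩ CD · AE = 406]
4. D_y = -20  [DA · CE = -614 ∩ CD · AE = 406]
   → D = (-6, -20)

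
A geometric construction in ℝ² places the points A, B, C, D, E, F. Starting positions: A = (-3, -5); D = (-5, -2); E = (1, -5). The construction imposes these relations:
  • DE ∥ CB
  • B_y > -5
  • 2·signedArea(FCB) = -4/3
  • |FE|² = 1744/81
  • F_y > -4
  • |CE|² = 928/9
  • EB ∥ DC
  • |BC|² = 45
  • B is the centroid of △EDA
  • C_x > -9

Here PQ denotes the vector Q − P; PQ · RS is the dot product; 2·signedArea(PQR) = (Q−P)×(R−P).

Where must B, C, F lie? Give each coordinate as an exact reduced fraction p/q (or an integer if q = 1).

1. B_x = -7/3  [B is the centroid of △EDA]
2. B_y = -4  [B is the centroid of △EDA]
   → B = (-7/3, -4)
3. C_x = -25/3  [DE ∥ CB ∩ EB ∥ DC]
4. C_y = -1  [DE ∥ CB ∩ EB ∥ DC]
   → C = (-25/3, -1)
5. F_x = -31/9  [line 3·x + 6·y + 97/3 = 0 ∩ |FE|² = 1744/81]
6. F_y = -11/3  [line 3·x + 6·y + 97/3 = 0 ∩ |FE|² = 1744/81]
   → F = (-31/9, -11/3)

B = (-7/3, -4)
C = (-25/3, -1)
F = (-31/9, -11/3)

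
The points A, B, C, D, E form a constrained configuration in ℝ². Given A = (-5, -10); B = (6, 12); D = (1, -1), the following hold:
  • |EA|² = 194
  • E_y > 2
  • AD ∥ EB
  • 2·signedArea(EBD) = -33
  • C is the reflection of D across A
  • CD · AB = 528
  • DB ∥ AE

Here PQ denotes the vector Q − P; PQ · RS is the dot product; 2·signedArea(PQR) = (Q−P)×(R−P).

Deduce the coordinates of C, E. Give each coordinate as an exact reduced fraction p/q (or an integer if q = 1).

1. C_x = -11  [C is the reflection of D across A]
2. C_y = -19  [C is the reflection of D across A]
   → C = (-11, -19)
3. E_x = 0  [AD ∥ EB ∩ DB ∥ AE]
4. E_y = 3  [AD ∥ EB ∩ DB ∥ AE]
   → E = (0, 3)

C = (-11, -19)
E = (0, 3)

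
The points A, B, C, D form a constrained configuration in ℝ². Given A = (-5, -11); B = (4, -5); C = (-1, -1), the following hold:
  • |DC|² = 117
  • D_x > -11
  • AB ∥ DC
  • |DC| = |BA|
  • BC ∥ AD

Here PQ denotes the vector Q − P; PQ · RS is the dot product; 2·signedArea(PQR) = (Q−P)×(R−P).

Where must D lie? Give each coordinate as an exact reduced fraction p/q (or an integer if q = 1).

1. D_x = -10  [AB ∥ DC ∩ BC ∥ AD]
2. D_y = -7  [AB ∥ DC ∩ BC ∥ AD]
   → D = (-10, -7)

D = (-10, -7)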